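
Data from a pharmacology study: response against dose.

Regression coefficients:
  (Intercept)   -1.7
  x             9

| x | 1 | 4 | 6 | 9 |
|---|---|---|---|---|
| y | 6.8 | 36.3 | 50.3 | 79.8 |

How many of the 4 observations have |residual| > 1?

2

x=1: ŷ = -1.7 + 9·1 = 7.3; r = 6.8 − 7.3 = -0.5
x=4: ŷ = -1.7 + 9·4 = 34.3; r = 36.3 − 34.3 = 2
x=6: ŷ = -1.7 + 9·6 = 52.3; r = 50.3 − 52.3 = -2
x=9: ŷ = -1.7 + 9·9 = 79.3; r = 79.8 − 79.3 = 0.5
|r| > 1: x=4 (|r|=2), x=6 (|r|=2) → 2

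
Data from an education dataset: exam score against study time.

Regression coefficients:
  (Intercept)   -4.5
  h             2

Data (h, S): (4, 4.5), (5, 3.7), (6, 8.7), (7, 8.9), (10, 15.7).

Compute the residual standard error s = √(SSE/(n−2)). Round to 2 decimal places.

h=4: ŷ = -4.5 + 2·4 = 3.5; e = 4.5 − 3.5 = 1
h=5: ŷ = -4.5 + 2·5 = 5.5; e = 3.7 − 5.5 = -1.8
h=6: ŷ = -4.5 + 2·6 = 7.5; e = 8.7 − 7.5 = 1.2
h=7: ŷ = -4.5 + 2·7 = 9.5; e = 8.9 − 9.5 = -0.6
h=10: ŷ = -4.5 + 2·10 = 15.5; e = 15.7 − 15.5 = 0.2
SSE = 1 + 3.24 + 1.44 + 0.36 + 0.04 = 6.08
s = √(6.08/3) = √2.02667 ≈ 1.42

s = 1.42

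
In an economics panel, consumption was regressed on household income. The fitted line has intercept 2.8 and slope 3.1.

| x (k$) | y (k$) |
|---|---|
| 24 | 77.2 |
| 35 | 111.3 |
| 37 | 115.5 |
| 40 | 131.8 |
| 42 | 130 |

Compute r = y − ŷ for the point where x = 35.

ŷ = 2.8 + 3.1·35 = 111.3
r = 111.3 − 111.3 = 0

r = 0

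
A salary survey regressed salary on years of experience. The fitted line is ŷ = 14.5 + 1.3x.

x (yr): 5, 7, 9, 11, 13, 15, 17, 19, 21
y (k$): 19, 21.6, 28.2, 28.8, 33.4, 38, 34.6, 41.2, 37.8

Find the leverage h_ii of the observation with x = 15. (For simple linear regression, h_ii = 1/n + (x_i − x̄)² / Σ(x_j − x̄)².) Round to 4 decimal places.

h = 0.1278

x̄ = (5 + 7 + 9 + 11 + 13 + 15 + 17 + 19 + 21)/9 = 13
Σ(x − x̄)² = 64 + 36 + 16 + 4 + 0 + 4 + 16 + 36 + 64 = 240
h = 1/9 + (2)²/240 = 0.111111 + 0.0166667 = 0.1278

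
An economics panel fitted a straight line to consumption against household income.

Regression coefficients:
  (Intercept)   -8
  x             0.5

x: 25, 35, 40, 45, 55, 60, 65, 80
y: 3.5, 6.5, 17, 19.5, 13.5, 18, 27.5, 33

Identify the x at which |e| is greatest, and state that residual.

x=25: ŷ = -8 + 0.5·25 = 4.5; e = 3.5 − 4.5 = -1
x=35: ŷ = -8 + 0.5·35 = 9.5; e = 6.5 − 9.5 = -3
x=40: ŷ = -8 + 0.5·40 = 12; e = 17 − 12 = 5
x=45: ŷ = -8 + 0.5·45 = 14.5; e = 19.5 − 14.5 = 5
x=55: ŷ = -8 + 0.5·55 = 19.5; e = 13.5 − 19.5 = -6
x=60: ŷ = -8 + 0.5·60 = 22; e = 18 − 22 = -4
x=65: ŷ = -8 + 0.5·65 = 24.5; e = 27.5 − 24.5 = 3
x=80: ŷ = -8 + 0.5·80 = 32; e = 33 − 32 = 1
Largest |e| is 6 at x = 55, residual -6.

x = 55, e = -6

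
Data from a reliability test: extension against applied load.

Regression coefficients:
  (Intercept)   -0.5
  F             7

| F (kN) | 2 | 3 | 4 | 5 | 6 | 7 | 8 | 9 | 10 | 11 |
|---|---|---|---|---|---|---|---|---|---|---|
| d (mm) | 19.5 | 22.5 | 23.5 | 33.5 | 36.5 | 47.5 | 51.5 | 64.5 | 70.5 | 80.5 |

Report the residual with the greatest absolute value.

e = 6

F=2: d̂ = -0.5 + 7·2 = 13.5; e = 19.5 − 13.5 = 6
F=3: d̂ = -0.5 + 7·3 = 20.5; e = 22.5 − 20.5 = 2
F=4: d̂ = -0.5 + 7·4 = 27.5; e = 23.5 − 27.5 = -4
F=5: d̂ = -0.5 + 7·5 = 34.5; e = 33.5 − 34.5 = -1
F=6: d̂ = -0.5 + 7·6 = 41.5; e = 36.5 − 41.5 = -5
F=7: d̂ = -0.5 + 7·7 = 48.5; e = 47.5 − 48.5 = -1
F=8: d̂ = -0.5 + 7·8 = 55.5; e = 51.5 − 55.5 = -4
F=9: d̂ = -0.5 + 7·9 = 62.5; e = 64.5 − 62.5 = 2
F=10: d̂ = -0.5 + 7·10 = 69.5; e = 70.5 − 69.5 = 1
F=11: d̂ = -0.5 + 7·11 = 76.5; e = 80.5 − 76.5 = 4
Largest |e| is 6 at F = 2, residual 6.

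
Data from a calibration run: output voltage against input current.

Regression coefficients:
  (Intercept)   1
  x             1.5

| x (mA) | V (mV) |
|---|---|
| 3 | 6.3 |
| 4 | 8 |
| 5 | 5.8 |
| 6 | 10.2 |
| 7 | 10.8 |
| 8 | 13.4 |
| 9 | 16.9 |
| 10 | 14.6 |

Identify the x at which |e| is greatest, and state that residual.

x = 5, e = -2.7

x=3: V̂ = 1 + 1.5·3 = 5.5; e = 6.3 − 5.5 = 0.8
x=4: V̂ = 1 + 1.5·4 = 7; e = 8 − 7 = 1
x=5: V̂ = 1 + 1.5·5 = 8.5; e = 5.8 − 8.5 = -2.7
x=6: V̂ = 1 + 1.5·6 = 10; e = 10.2 − 10 = 0.2
x=7: V̂ = 1 + 1.5·7 = 11.5; e = 10.8 − 11.5 = -0.7
x=8: V̂ = 1 + 1.5·8 = 13; e = 13.4 − 13 = 0.4
x=9: V̂ = 1 + 1.5·9 = 14.5; e = 16.9 − 14.5 = 2.4
x=10: V̂ = 1 + 1.5·10 = 16; e = 14.6 − 16 = -1.4
Largest |e| is 2.7 at x = 5, residual -2.7.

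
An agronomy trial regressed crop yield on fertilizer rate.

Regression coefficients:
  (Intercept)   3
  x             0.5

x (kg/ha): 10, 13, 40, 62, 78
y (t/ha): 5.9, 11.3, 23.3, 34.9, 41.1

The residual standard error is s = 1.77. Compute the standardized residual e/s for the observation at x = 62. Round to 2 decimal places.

0.51

ŷ = 3 + 0.5·62 = 34
e = 34.9 − 34 = 0.9
e/s = 0.9 / 1.77 = 0.51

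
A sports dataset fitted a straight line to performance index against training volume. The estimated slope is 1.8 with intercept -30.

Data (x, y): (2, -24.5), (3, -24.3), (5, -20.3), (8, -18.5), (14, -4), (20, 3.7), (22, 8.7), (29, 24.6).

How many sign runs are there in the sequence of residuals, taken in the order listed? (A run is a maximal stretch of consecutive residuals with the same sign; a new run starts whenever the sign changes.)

x=2: ŷ = -30 + 1.8·2 = -26.4; r = -24.5 − (-26.4) = 1.9
x=3: ŷ = -30 + 1.8·3 = -24.6; r = -24.3 − (-24.6) = 0.3
x=5: ŷ = -30 + 1.8·5 = -21; r = -20.3 − (-21) = 0.7
x=8: ŷ = -30 + 1.8·8 = -15.6; r = -18.5 − (-15.6) = -2.9
x=14: ŷ = -30 + 1.8·14 = -4.8; r = -4 − (-4.8) = 0.8
x=20: ŷ = -30 + 1.8·20 = 6; r = 3.7 − 6 = -2.3
x=22: ŷ = -30 + 1.8·22 = 9.6; r = 8.7 − 9.6 = -0.9
x=29: ŷ = -30 + 1.8·29 = 22.2; r = 24.6 − 22.2 = 2.4
Signs: + + + − + − − +
Runs: +×3, −×1, +×1, −×2, +×1 → 5

5 runs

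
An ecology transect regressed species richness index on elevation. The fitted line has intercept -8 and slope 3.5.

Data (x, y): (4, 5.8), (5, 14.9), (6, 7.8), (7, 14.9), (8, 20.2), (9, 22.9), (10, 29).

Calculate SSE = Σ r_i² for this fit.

SSE = 63.2

x=4: ŷ = -8 + 3.5·4 = 6; r = 5.8 − 6 = -0.2
x=5: ŷ = -8 + 3.5·5 = 9.5; r = 14.9 − 9.5 = 5.4
x=6: ŷ = -8 + 3.5·6 = 13; r = 7.8 − 13 = -5.2
x=7: ŷ = -8 + 3.5·7 = 16.5; r = 14.9 − 16.5 = -1.6
x=8: ŷ = -8 + 3.5·8 = 20; r = 20.2 − 20 = 0.2
x=9: ŷ = -8 + 3.5·9 = 23.5; r = 22.9 − 23.5 = -0.6
x=10: ŷ = -8 + 3.5·10 = 27; r = 29 − 27 = 2
SSE = 0.04 + 29.16 + 27.04 + 2.56 + 0.04 + 0.36 + 4 = 63.2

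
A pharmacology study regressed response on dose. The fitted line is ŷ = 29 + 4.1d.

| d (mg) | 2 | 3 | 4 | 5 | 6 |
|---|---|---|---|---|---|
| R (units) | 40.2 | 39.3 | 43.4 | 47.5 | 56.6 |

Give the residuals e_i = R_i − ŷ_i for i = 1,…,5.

3, -2, -2, -2, 3

d=2: ŷ = 29 + 4.1·2 = 37.2; e = 40.2 − 37.2 = 3
d=3: ŷ = 29 + 4.1·3 = 41.3; e = 39.3 − 41.3 = -2
d=4: ŷ = 29 + 4.1·4 = 45.4; e = 43.4 − 45.4 = -2
d=5: ŷ = 29 + 4.1·5 = 49.5; e = 47.5 − 49.5 = -2
d=6: ŷ = 29 + 4.1·6 = 53.6; e = 56.6 − 53.6 = 3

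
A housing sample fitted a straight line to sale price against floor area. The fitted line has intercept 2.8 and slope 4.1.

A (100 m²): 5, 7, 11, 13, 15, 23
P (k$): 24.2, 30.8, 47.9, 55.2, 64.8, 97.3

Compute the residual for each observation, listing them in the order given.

A=5: ŷ = 2.8 + 4.1·5 = 23.3; e = 24.2 − 23.3 = 0.9
A=7: ŷ = 2.8 + 4.1·7 = 31.5; e = 30.8 − 31.5 = -0.7
A=11: ŷ = 2.8 + 4.1·11 = 47.9; e = 47.9 − 47.9 = 0
A=13: ŷ = 2.8 + 4.1·13 = 56.1; e = 55.2 − 56.1 = -0.9
A=15: ŷ = 2.8 + 4.1·15 = 64.3; e = 64.8 − 64.3 = 0.5
A=23: ŷ = 2.8 + 4.1·23 = 97.1; e = 97.3 − 97.1 = 0.2

0.9, -0.7, 0, -0.9, 0.5, 0.2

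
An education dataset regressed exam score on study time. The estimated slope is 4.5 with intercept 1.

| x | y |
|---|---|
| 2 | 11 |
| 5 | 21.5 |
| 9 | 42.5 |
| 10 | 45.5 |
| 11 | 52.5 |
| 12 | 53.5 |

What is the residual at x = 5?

ŷ = 1 + 4.5·5 = 23.5
e = 21.5 − 23.5 = -2

e = -2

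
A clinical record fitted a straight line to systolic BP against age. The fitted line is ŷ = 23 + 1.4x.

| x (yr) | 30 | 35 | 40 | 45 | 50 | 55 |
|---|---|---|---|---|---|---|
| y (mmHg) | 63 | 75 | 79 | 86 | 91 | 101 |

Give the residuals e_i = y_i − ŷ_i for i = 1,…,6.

-2, 3, 0, 0, -2, 1

x=30: ŷ = 23 + 1.4·30 = 65; e = 63 − 65 = -2
x=35: ŷ = 23 + 1.4·35 = 72; e = 75 − 72 = 3
x=40: ŷ = 23 + 1.4·40 = 79; e = 79 − 79 = 0
x=45: ŷ = 23 + 1.4·45 = 86; e = 86 − 86 = 0
x=50: ŷ = 23 + 1.4·50 = 93; e = 91 − 93 = -2
x=55: ŷ = 23 + 1.4·55 = 100; e = 101 − 100 = 1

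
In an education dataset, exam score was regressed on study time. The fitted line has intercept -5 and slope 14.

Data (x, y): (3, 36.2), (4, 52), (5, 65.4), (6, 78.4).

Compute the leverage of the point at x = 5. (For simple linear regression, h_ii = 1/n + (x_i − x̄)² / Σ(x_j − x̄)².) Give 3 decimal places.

h = 0.300

x̄ = (3 + 4 + 5 + 6)/4 = 4.5
Σ(x − x̄)² = 2.25 + 0.25 + 0.25 + 2.25 = 5
h = 1/4 + (0.5)²/5 = 0.25 + 0.05 = 0.300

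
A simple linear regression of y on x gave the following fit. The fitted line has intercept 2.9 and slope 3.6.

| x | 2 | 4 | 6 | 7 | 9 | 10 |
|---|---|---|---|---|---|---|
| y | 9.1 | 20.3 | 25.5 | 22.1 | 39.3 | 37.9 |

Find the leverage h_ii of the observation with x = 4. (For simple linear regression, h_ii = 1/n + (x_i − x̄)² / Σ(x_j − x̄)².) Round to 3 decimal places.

h = 0.287

x̄ = (2 + 4 + 6 + 7 + 9 + 10)/6 = 6.33333
Σ(x − x̄)² = 18.7778 + 5.44444 + 0.111111 + 0.444444 + 7.11111 + 13.4444 = 45.3333
h = 1/6 + (-2.33333)²/45.3333 = 0.166667 + 0.120098 = 0.287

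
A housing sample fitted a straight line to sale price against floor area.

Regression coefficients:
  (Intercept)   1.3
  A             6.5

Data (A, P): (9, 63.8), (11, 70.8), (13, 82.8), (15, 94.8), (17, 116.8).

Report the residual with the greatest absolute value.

A=9: P̂ = 1.3 + 6.5·9 = 59.8; e = 63.8 − 59.8 = 4
A=11: P̂ = 1.3 + 6.5·11 = 72.8; e = 70.8 − 72.8 = -2
A=13: P̂ = 1.3 + 6.5·13 = 85.8; e = 82.8 − 85.8 = -3
A=15: P̂ = 1.3 + 6.5·15 = 98.8; e = 94.8 − 98.8 = -4
A=17: P̂ = 1.3 + 6.5·17 = 111.8; e = 116.8 − 111.8 = 5
Largest |e| is 5 at A = 17, residual 5.

e = 5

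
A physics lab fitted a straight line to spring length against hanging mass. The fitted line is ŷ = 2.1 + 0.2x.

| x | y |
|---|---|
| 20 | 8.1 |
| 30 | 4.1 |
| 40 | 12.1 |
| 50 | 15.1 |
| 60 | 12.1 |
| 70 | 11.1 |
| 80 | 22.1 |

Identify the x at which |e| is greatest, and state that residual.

x = 70, e = -5

x=20: ŷ = 2.1 + 0.2·20 = 6.1; e = 8.1 − 6.1 = 2
x=30: ŷ = 2.1 + 0.2·30 = 8.1; e = 4.1 − 8.1 = -4
x=40: ŷ = 2.1 + 0.2·40 = 10.1; e = 12.1 − 10.1 = 2
x=50: ŷ = 2.1 + 0.2·50 = 12.1; e = 15.1 − 12.1 = 3
x=60: ŷ = 2.1 + 0.2·60 = 14.1; e = 12.1 − 14.1 = -2
x=70: ŷ = 2.1 + 0.2·70 = 16.1; e = 11.1 − 16.1 = -5
x=80: ŷ = 2.1 + 0.2·80 = 18.1; e = 22.1 − 18.1 = 4
Largest |e| is 5 at x = 70, residual -5.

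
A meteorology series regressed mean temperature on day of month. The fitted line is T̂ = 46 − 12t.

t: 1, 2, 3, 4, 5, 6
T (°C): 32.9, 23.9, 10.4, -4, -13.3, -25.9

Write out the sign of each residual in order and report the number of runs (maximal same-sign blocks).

t=1: T̂ = 46 − 12·1 = 34; r = 32.9 − 34 = -1.1
t=2: T̂ = 46 − 12·2 = 22; r = 23.9 − 22 = 1.9
t=3: T̂ = 46 − 12·3 = 10; r = 10.4 − 10 = 0.4
t=4: T̂ = 46 − 12·4 = -2; r = -4 − (-2) = -2
t=5: T̂ = 46 − 12·5 = -14; r = -13.3 − (-14) = 0.7
t=6: T̂ = 46 − 12·6 = -26; r = -25.9 − (-26) = 0.1
Signs: − + + − + +
Runs: −×1, +×2, −×1, +×2 → 4

4 runs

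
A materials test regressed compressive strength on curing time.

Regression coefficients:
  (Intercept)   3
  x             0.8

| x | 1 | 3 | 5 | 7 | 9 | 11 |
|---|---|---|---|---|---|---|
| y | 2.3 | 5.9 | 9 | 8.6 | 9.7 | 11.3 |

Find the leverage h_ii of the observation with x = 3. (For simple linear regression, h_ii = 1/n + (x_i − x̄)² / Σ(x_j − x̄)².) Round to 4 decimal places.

h = 0.2952

x̄ = (1 + 3 + 5 + 7 + 9 + 11)/6 = 6
Σ(x − x̄)² = 25 + 9 + 1 + 1 + 9 + 25 = 70
h = 1/6 + (-3)²/70 = 0.166667 + 0.128571 = 0.2952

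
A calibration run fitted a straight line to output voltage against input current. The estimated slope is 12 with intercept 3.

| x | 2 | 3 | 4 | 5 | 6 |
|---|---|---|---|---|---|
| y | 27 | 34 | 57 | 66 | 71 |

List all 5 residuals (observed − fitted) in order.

0, -5, 6, 3, -4

x=2: ŷ = 3 + 12·2 = 27; e = 27 − 27 = 0
x=3: ŷ = 3 + 12·3 = 39; e = 34 − 39 = -5
x=4: ŷ = 3 + 12·4 = 51; e = 57 − 51 = 6
x=5: ŷ = 3 + 12·5 = 63; e = 66 − 63 = 3
x=6: ŷ = 3 + 12·6 = 75; e = 71 − 75 = -4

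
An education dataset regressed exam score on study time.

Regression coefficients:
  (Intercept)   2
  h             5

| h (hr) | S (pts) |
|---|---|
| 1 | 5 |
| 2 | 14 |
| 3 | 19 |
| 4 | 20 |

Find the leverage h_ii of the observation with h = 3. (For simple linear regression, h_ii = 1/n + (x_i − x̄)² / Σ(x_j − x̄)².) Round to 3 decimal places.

h = 0.300

h̄ = (1 + 2 + 3 + 4)/4 = 2.5
Σ(h − h̄)² = 2.25 + 0.25 + 0.25 + 2.25 = 5
h = 1/4 + (0.5)²/5 = 0.25 + 0.05 = 0.300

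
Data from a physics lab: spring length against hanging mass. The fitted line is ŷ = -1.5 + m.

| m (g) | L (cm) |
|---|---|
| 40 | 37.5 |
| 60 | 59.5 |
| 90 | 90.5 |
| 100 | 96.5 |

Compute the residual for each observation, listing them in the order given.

-1, 1, 2, -2

m=40: ŷ = -1.5 + 40 = 38.5; r = 37.5 − 38.5 = -1
m=60: ŷ = -1.5 + 60 = 58.5; r = 59.5 − 58.5 = 1
m=90: ŷ = -1.5 + 90 = 88.5; r = 90.5 − 88.5 = 2
m=100: ŷ = -1.5 + 100 = 98.5; r = 96.5 − 98.5 = -2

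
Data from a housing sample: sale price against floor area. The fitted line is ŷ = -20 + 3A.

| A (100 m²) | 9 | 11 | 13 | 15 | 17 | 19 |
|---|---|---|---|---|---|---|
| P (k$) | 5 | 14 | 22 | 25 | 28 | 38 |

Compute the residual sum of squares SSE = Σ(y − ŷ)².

A=9: ŷ = -20 + 3·9 = 7; r = 5 − 7 = -2
A=11: ŷ = -20 + 3·11 = 13; r = 14 − 13 = 1
A=13: ŷ = -20 + 3·13 = 19; r = 22 − 19 = 3
A=15: ŷ = -20 + 3·15 = 25; r = 25 − 25 = 0
A=17: ŷ = -20 + 3·17 = 31; r = 28 − 31 = -3
A=19: ŷ = -20 + 3·19 = 37; r = 38 − 37 = 1
SSE = 4 + 1 + 9 + 0 + 9 + 1 = 24

SSE = 24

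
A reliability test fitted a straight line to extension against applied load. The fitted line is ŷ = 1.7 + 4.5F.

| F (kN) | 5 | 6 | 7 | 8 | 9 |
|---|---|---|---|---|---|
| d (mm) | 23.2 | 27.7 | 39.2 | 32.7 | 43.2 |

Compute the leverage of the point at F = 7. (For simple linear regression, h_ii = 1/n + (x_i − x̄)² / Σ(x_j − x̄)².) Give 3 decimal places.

h = 0.200

F̄ = (5 + 6 + 7 + 8 + 9)/5 = 7
Σ(F − F̄)² = 4 + 1 + 0 + 1 + 4 = 10
h = 1/5 + (0)²/10 = 0.2 + 0 = 0.200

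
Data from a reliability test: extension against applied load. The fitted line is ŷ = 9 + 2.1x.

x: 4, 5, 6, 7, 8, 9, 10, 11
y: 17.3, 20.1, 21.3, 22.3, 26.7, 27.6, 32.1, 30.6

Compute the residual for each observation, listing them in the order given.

-0.1, 0.6, -0.3, -1.4, 0.9, -0.3, 2.1, -1.5

x=4: ŷ = 9 + 2.1·4 = 17.4; e = 17.3 − 17.4 = -0.1
x=5: ŷ = 9 + 2.1·5 = 19.5; e = 20.1 − 19.5 = 0.6
x=6: ŷ = 9 + 2.1·6 = 21.6; e = 21.3 − 21.6 = -0.3
x=7: ŷ = 9 + 2.1·7 = 23.7; e = 22.3 − 23.7 = -1.4
x=8: ŷ = 9 + 2.1·8 = 25.8; e = 26.7 − 25.8 = 0.9
x=9: ŷ = 9 + 2.1·9 = 27.9; e = 27.6 − 27.9 = -0.3
x=10: ŷ = 9 + 2.1·10 = 30; e = 32.1 − 30 = 2.1
x=11: ŷ = 9 + 2.1·11 = 32.1; e = 30.6 − 32.1 = -1.5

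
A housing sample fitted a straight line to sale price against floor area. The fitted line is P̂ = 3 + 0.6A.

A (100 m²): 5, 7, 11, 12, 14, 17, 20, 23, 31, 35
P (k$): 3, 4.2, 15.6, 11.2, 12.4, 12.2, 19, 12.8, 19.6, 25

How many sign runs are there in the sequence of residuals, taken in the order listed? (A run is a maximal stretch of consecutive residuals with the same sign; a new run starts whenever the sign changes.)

A=5: P̂ = 3 + 0.6·5 = 6; r = 3 − 6 = -3
A=7: P̂ = 3 + 0.6·7 = 7.2; r = 4.2 − 7.2 = -3
A=11: P̂ = 3 + 0.6·11 = 9.6; r = 15.6 − 9.6 = 6
A=12: P̂ = 3 + 0.6·12 = 10.2; r = 11.2 − 10.2 = 1
A=14: P̂ = 3 + 0.6·14 = 11.4; r = 12.4 − 11.4 = 1
A=17: P̂ = 3 + 0.6·17 = 13.2; r = 12.2 − 13.2 = -1
A=20: P̂ = 3 + 0.6·20 = 15; r = 19 − 15 = 4
A=23: P̂ = 3 + 0.6·23 = 16.8; r = 12.8 − 16.8 = -4
A=31: P̂ = 3 + 0.6·31 = 21.6; r = 19.6 − 21.6 = -2
A=35: P̂ = 3 + 0.6·35 = 24; r = 25 − 24 = 1
Signs: − − + + + − + − − +
Runs: −×2, +×3, −×1, +×1, −×2, +×1 → 6

6 runs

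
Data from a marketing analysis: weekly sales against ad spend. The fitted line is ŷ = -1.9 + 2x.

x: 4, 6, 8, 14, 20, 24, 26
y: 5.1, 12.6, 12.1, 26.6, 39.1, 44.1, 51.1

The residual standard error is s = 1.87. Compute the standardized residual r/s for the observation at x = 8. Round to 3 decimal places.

ŷ = -1.9 + 2·8 = 14.1
r = 12.1 − 14.1 = -2
r/s = -2 / 1.87 = -1.070

-1.070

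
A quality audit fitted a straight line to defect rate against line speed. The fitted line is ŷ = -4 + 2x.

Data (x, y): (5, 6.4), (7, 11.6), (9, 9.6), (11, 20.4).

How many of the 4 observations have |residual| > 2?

x=5: ŷ = -4 + 2·5 = 6; e = 6.4 − 6 = 0.4
x=7: ŷ = -4 + 2·7 = 10; e = 11.6 − 10 = 1.6
x=9: ŷ = -4 + 2·9 = 14; e = 9.6 − 14 = -4.4
x=11: ŷ = -4 + 2·11 = 18; e = 20.4 − 18 = 2.4
|e| > 2: x=9 (|e|=4.4), x=11 (|e|=2.4) → 2

2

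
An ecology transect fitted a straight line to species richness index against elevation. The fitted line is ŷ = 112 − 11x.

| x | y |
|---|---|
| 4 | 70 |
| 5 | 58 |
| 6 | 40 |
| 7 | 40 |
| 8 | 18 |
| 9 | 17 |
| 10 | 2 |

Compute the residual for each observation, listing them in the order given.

2, 1, -6, 5, -6, 4, 0

x=4: ŷ = 112 − 11·4 = 68; r = 70 − 68 = 2
x=5: ŷ = 112 − 11·5 = 57; r = 58 − 57 = 1
x=6: ŷ = 112 − 11·6 = 46; r = 40 − 46 = -6
x=7: ŷ = 112 − 11·7 = 35; r = 40 − 35 = 5
x=8: ŷ = 112 − 11·8 = 24; r = 18 − 24 = -6
x=9: ŷ = 112 − 11·9 = 13; r = 17 − 13 = 4
x=10: ŷ = 112 − 11·10 = 2; r = 2 − 2 = 0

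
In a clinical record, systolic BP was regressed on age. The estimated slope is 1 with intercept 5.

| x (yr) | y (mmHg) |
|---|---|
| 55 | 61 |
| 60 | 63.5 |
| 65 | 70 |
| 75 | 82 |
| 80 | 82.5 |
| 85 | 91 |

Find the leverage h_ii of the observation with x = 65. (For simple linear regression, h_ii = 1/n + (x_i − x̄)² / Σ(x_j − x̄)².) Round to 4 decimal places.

x̄ = (55 + 60 + 65 + 75 + 80 + 85)/6 = 70
Σ(x − x̄)² = 225 + 100 + 25 + 25 + 100 + 225 = 700
h = 1/6 + (-5)²/700 = 0.166667 + 0.0357143 = 0.2024

h = 0.2024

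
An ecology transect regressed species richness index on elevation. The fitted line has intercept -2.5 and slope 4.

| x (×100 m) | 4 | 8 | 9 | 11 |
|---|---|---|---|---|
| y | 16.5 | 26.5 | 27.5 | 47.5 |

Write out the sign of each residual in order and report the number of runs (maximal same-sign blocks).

x=4: ŷ = -2.5 + 4·4 = 13.5; r = 16.5 − 13.5 = 3
x=8: ŷ = -2.5 + 4·8 = 29.5; r = 26.5 − 29.5 = -3
x=9: ŷ = -2.5 + 4·9 = 33.5; r = 27.5 − 33.5 = -6
x=11: ŷ = -2.5 + 4·11 = 41.5; r = 47.5 − 41.5 = 6
Signs: + − − +
Runs: +×1, −×2, +×1 → 3

3 runs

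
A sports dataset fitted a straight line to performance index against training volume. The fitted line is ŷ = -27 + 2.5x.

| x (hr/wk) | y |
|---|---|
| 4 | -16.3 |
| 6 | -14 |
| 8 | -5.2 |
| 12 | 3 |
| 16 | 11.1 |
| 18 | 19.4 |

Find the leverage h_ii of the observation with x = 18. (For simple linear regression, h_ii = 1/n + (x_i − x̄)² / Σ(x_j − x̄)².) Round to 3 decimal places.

x̄ = (4 + 6 + 8 + 12 + 16 + 18)/6 = 10.6667
Σ(x − x̄)² = 44.4444 + 21.7778 + 7.11111 + 1.77778 + 28.4444 + 53.7778 = 157.333
h = 1/6 + (7.33333)²/157.333 = 0.166667 + 0.341808 = 0.508

h = 0.508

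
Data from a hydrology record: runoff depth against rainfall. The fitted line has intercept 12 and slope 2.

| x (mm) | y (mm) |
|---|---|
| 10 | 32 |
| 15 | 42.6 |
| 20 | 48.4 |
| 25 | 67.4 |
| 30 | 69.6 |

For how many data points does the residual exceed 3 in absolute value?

x=10: ŷ = 12 + 2·10 = 32; e = 32 − 32 = 0
x=15: ŷ = 12 + 2·15 = 42; e = 42.6 − 42 = 0.6
x=20: ŷ = 12 + 2·20 = 52; e = 48.4 − 52 = -3.6
x=25: ŷ = 12 + 2·25 = 62; e = 67.4 − 62 = 5.4
x=30: ŷ = 12 + 2·30 = 72; e = 69.6 − 72 = -2.4
|e| > 3: x=20 (|e|=3.6), x=25 (|e|=5.4) → 2

2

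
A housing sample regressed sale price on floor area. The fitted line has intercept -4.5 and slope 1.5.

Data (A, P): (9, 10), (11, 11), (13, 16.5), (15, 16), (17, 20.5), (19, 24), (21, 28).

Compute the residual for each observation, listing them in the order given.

1, -1, 1.5, -2, -0.5, 0, 1

A=9: ŷ = -4.5 + 1.5·9 = 9; r = 10 − 9 = 1
A=11: ŷ = -4.5 + 1.5·11 = 12; r = 11 − 12 = -1
A=13: ŷ = -4.5 + 1.5·13 = 15; r = 16.5 − 15 = 1.5
A=15: ŷ = -4.5 + 1.5·15 = 18; r = 16 − 18 = -2
A=17: ŷ = -4.5 + 1.5·17 = 21; r = 20.5 − 21 = -0.5
A=19: ŷ = -4.5 + 1.5·19 = 24; r = 24 − 24 = 0
A=21: ŷ = -4.5 + 1.5·21 = 27; r = 28 − 27 = 1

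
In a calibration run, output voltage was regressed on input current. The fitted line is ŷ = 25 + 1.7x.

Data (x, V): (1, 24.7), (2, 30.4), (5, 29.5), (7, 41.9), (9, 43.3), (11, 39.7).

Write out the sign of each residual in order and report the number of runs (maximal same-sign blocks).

x=1: ŷ = 25 + 1.7·1 = 26.7; r = 24.7 − 26.7 = -2
x=2: ŷ = 25 + 1.7·2 = 28.4; r = 30.4 − 28.4 = 2
x=5: ŷ = 25 + 1.7·5 = 33.5; r = 29.5 − 33.5 = -4
x=7: ŷ = 25 + 1.7·7 = 36.9; r = 41.9 − 36.9 = 5
x=9: ŷ = 25 + 1.7·9 = 40.3; r = 43.3 − 40.3 = 3
x=11: ŷ = 25 + 1.7·11 = 43.7; r = 39.7 − 43.7 = -4
Signs: − + − + + −
Runs: −×1, +×1, −×1, +×2, −×1 → 5

5 runs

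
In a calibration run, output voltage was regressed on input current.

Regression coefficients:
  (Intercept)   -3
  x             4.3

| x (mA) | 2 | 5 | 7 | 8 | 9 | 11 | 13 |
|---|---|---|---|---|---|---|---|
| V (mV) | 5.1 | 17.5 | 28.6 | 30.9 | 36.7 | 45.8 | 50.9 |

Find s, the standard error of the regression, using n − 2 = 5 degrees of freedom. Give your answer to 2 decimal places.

s = 1.48

x=2: V̂ = -3 + 4.3·2 = 5.6; e = 5.1 − 5.6 = -0.5
x=5: V̂ = -3 + 4.3·5 = 18.5; e = 17.5 − 18.5 = -1
x=7: V̂ = -3 + 4.3·7 = 27.1; e = 28.6 − 27.1 = 1.5
x=8: V̂ = -3 + 4.3·8 = 31.4; e = 30.9 − 31.4 = -0.5
x=9: V̂ = -3 + 4.3·9 = 35.7; e = 36.7 − 35.7 = 1
x=11: V̂ = -3 + 4.3·11 = 44.3; e = 45.8 − 44.3 = 1.5
x=13: V̂ = -3 + 4.3·13 = 52.9; e = 50.9 − 52.9 = -2
SSE = 0.25 + 1 + 2.25 + 0.25 + 1 + 2.25 + 4 = 11
s = √(11/5) = √2.2 ≈ 1.48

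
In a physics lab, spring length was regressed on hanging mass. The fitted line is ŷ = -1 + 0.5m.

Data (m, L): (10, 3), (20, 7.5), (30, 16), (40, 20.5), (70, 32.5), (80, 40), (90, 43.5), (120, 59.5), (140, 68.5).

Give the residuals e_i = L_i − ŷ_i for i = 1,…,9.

m=10: ŷ = -1 + 0.5·10 = 4; e = 3 − 4 = -1
m=20: ŷ = -1 + 0.5·20 = 9; e = 7.5 − 9 = -1.5
m=30: ŷ = -1 + 0.5·30 = 14; e = 16 − 14 = 2
m=40: ŷ = -1 + 0.5·40 = 19; e = 20.5 − 19 = 1.5
m=70: ŷ = -1 + 0.5·70 = 34; e = 32.5 − 34 = -1.5
m=80: ŷ = -1 + 0.5·80 = 39; e = 40 − 39 = 1
m=90: ŷ = -1 + 0.5·90 = 44; e = 43.5 − 44 = -0.5
m=120: ŷ = -1 + 0.5·120 = 59; e = 59.5 − 59 = 0.5
m=140: ŷ = -1 + 0.5·140 = 69; e = 68.5 − 69 = -0.5

-1, -1.5, 2, 1.5, -1.5, 1, -0.5, 0.5, -0.5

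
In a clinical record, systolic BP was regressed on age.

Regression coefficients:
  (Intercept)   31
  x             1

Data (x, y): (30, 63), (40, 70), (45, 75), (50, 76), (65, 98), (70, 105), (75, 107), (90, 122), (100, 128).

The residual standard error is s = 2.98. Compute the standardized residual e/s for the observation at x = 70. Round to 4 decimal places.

ŷ = 31 + 70 = 101
e = 105 − 101 = 4
e/s = 4 / 2.98 = 1.3423

1.3423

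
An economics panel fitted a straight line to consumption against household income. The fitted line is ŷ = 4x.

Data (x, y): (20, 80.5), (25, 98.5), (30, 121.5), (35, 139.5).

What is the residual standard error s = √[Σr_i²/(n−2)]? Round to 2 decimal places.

x=20: ŷ = 4·20 = 80; r = 80.5 − 80 = 0.5
x=25: ŷ = 4·25 = 100; r = 98.5 − 100 = -1.5
x=30: ŷ = 4·30 = 120; r = 121.5 − 120 = 1.5
x=35: ŷ = 4·35 = 140; r = 139.5 − 140 = -0.5
SSE = 0.25 + 2.25 + 2.25 + 0.25 = 5
s = √(5/2) = √2.5 ≈ 1.58

s = 1.58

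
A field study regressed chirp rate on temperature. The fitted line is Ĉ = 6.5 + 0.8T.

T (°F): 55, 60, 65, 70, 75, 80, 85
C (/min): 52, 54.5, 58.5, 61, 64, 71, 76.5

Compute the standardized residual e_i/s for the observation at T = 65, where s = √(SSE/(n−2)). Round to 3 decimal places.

T=55: Ĉ = 6.5 + 0.8·55 = 50.5; e = 52 − 50.5 = 1.5
T=60: Ĉ = 6.5 + 0.8·60 = 54.5; e = 54.5 − 54.5 = 0
T=65: Ĉ = 6.5 + 0.8·65 = 58.5; e = 58.5 − 58.5 = 0
T=70: Ĉ = 6.5 + 0.8·70 = 62.5; e = 61 − 62.5 = -1.5
T=75: Ĉ = 6.5 + 0.8·75 = 66.5; e = 64 − 66.5 = -2.5
T=80: Ĉ = 6.5 + 0.8·80 = 70.5; e = 71 − 70.5 = 0.5
T=85: Ĉ = 6.5 + 0.8·85 = 74.5; e = 76.5 − 74.5 = 2
SSE = 2.25 + 0 + 0 + 2.25 + 6.25 + 0.25 + 4 = 15
s = √(15/5) = 1.73205
e/s = 0 / 1.73205 = 0.000

0.000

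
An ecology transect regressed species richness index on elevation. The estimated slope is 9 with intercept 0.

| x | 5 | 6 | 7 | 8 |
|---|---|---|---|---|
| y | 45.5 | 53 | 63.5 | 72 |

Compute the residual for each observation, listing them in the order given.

x=5: ŷ = 9·5 = 45; e = 45.5 − 45 = 0.5
x=6: ŷ = 9·6 = 54; e = 53 − 54 = -1
x=7: ŷ = 9·7 = 63; e = 63.5 − 63 = 0.5
x=8: ŷ = 9·8 = 72; e = 72 − 72 = 0

0.5, -1, 0.5, 0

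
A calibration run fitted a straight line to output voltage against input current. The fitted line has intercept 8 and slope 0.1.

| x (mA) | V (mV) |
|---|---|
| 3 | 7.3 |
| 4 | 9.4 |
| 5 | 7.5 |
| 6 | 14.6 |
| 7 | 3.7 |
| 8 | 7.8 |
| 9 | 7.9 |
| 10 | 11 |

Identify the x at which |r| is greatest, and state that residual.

x = 6, r = 6

x=3: V̂ = 8 + 0.1·3 = 8.3; r = 7.3 − 8.3 = -1
x=4: V̂ = 8 + 0.1·4 = 8.4; r = 9.4 − 8.4 = 1
x=5: V̂ = 8 + 0.1·5 = 8.5; r = 7.5 − 8.5 = -1
x=6: V̂ = 8 + 0.1·6 = 8.6; r = 14.6 − 8.6 = 6
x=7: V̂ = 8 + 0.1·7 = 8.7; r = 3.7 − 8.7 = -5
x=8: V̂ = 8 + 0.1·8 = 8.8; r = 7.8 − 8.8 = -1
x=9: V̂ = 8 + 0.1·9 = 8.9; r = 7.9 − 8.9 = -1
x=10: V̂ = 8 + 0.1·10 = 9; r = 11 − 9 = 2
Largest |r| is 6 at x = 6, residual 6.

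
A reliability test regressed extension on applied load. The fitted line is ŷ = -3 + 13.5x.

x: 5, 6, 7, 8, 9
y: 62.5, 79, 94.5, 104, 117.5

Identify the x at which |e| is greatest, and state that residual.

x = 7, e = 3

x=5: ŷ = -3 + 13.5·5 = 64.5; e = 62.5 − 64.5 = -2
x=6: ŷ = -3 + 13.5·6 = 78; e = 79 − 78 = 1
x=7: ŷ = -3 + 13.5·7 = 91.5; e = 94.5 − 91.5 = 3
x=8: ŷ = -3 + 13.5·8 = 105; e = 104 − 105 = -1
x=9: ŷ = -3 + 13.5·9 = 118.5; e = 117.5 − 118.5 = -1
Largest |e| is 3 at x = 7, residual 3.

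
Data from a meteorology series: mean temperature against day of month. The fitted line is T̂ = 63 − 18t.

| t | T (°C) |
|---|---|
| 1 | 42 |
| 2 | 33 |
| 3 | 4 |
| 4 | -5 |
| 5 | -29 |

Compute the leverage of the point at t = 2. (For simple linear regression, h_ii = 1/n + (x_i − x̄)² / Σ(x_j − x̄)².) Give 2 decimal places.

t̄ = (1 + 2 + 3 + 4 + 5)/5 = 3
Σ(t − t̄)² = 4 + 1 + 0 + 1 + 4 = 10
h = 1/5 + (-1)²/10 = 0.2 + 0.1 = 0.30

h = 0.30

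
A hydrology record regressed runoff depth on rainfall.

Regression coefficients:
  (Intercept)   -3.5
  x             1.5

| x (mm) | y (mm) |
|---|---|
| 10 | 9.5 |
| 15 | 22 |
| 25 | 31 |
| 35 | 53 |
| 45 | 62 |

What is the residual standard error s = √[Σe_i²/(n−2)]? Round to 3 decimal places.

x=10: ŷ = -3.5 + 1.5·10 = 11.5; e = 9.5 − 11.5 = -2
x=15: ŷ = -3.5 + 1.5·15 = 19; e = 22 − 19 = 3
x=25: ŷ = -3.5 + 1.5·25 = 34; e = 31 − 34 = -3
x=35: ŷ = -3.5 + 1.5·35 = 49; e = 53 − 49 = 4
x=45: ŷ = -3.5 + 1.5·45 = 64; e = 62 − 64 = -2
SSE = 4 + 9 + 9 + 16 + 4 = 42
s = √(42/3) = √14 ≈ 3.742

s = 3.742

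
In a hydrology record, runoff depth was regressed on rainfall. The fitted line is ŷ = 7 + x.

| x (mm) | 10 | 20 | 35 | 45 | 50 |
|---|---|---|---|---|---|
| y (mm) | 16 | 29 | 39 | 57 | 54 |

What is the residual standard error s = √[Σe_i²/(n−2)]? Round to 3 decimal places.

x=10: ŷ = 7 + 10 = 17; e = 16 − 17 = -1
x=20: ŷ = 7 + 20 = 27; e = 29 − 27 = 2
x=35: ŷ = 7 + 35 = 42; e = 39 − 42 = -3
x=45: ŷ = 7 + 45 = 52; e = 57 − 52 = 5
x=50: ŷ = 7 + 50 = 57; e = 54 − 57 = -3
SSE = 1 + 4 + 9 + 25 + 9 = 48
s = √(48/3) = √16 ≈ 4.000

s = 4.000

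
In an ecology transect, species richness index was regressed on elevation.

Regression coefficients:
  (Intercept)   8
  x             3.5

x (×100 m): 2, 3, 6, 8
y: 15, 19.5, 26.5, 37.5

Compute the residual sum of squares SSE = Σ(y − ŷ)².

x=2: ŷ = 8 + 3.5·2 = 15; r = 15 − 15 = 0
x=3: ŷ = 8 + 3.5·3 = 18.5; r = 19.5 − 18.5 = 1
x=6: ŷ = 8 + 3.5·6 = 29; r = 26.5 − 29 = -2.5
x=8: ŷ = 8 + 3.5·8 = 36; r = 37.5 − 36 = 1.5
SSE = 0 + 1 + 6.25 + 2.25 = 9.5

SSE = 9.5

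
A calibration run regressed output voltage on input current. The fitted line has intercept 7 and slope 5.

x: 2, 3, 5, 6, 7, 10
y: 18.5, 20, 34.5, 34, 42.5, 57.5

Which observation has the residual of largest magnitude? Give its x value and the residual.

x=2: ŷ = 7 + 5·2 = 17; r = 18.5 − 17 = 1.5
x=3: ŷ = 7 + 5·3 = 22; r = 20 − 22 = -2
x=5: ŷ = 7 + 5·5 = 32; r = 34.5 − 32 = 2.5
x=6: ŷ = 7 + 5·6 = 37; r = 34 − 37 = -3
x=7: ŷ = 7 + 5·7 = 42; r = 42.5 − 42 = 0.5
x=10: ŷ = 7 + 5·10 = 57; r = 57.5 − 57 = 0.5
Largest |r| is 3 at x = 6, residual -3.

x = 6, r = -3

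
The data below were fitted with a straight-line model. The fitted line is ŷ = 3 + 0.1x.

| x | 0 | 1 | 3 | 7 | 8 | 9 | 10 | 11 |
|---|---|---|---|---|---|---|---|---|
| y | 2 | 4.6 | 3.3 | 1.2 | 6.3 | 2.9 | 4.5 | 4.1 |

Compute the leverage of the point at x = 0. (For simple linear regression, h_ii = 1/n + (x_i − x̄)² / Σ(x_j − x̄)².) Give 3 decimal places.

h = 0.425

x̄ = (0 + 1 + 3 + 7 + 8 + 9 + 10 + 11)/8 = 6.125
Σ(x − x̄)² = 37.5156 + 26.2656 + 9.76562 + 0.765625 + 3.51562 + 8.26562 + 15.0156 + 23.7656 = 124.875
h = 1/8 + (-6.125)²/124.875 = 0.125 + 0.300425 = 0.425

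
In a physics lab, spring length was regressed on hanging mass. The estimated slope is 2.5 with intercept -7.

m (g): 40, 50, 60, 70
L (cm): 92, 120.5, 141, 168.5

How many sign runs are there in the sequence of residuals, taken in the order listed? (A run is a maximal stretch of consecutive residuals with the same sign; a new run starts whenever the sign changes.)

m=40: ŷ = -7 + 2.5·40 = 93; r = 92 − 93 = -1
m=50: ŷ = -7 + 2.5·50 = 118; r = 120.5 − 118 = 2.5
m=60: ŷ = -7 + 2.5·60 = 143; r = 141 − 143 = -2
m=70: ŷ = -7 + 2.5·70 = 168; r = 168.5 − 168 = 0.5
Signs: − + − +
Runs: −×1, +×1, −×1, +×1 → 4

4 runs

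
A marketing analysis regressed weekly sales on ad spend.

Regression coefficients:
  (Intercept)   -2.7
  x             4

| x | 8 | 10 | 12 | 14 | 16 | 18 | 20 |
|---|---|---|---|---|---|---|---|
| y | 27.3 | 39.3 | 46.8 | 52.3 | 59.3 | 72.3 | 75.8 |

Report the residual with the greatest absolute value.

e = 3

x=8: ŷ = -2.7 + 4·8 = 29.3; e = 27.3 − 29.3 = -2
x=10: ŷ = -2.7 + 4·10 = 37.3; e = 39.3 − 37.3 = 2
x=12: ŷ = -2.7 + 4·12 = 45.3; e = 46.8 − 45.3 = 1.5
x=14: ŷ = -2.7 + 4·14 = 53.3; e = 52.3 − 53.3 = -1
x=16: ŷ = -2.7 + 4·16 = 61.3; e = 59.3 − 61.3 = -2
x=18: ŷ = -2.7 + 4·18 = 69.3; e = 72.3 − 69.3 = 3
x=20: ŷ = -2.7 + 4·20 = 77.3; e = 75.8 − 77.3 = -1.5
Largest |e| is 3 at x = 18, residual 3.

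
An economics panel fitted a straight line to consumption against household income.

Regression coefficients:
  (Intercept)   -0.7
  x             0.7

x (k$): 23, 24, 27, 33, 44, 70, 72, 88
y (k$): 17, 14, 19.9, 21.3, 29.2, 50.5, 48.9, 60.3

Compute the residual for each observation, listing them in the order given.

x=23: ŷ = -0.7 + 0.7·23 = 15.4; r = 17 − 15.4 = 1.6
x=24: ŷ = -0.7 + 0.7·24 = 16.1; r = 14 − 16.1 = -2.1
x=27: ŷ = -0.7 + 0.7·27 = 18.2; r = 19.9 − 18.2 = 1.7
x=33: ŷ = -0.7 + 0.7·33 = 22.4; r = 21.3 − 22.4 = -1.1
x=44: ŷ = -0.7 + 0.7·44 = 30.1; r = 29.2 − 30.1 = -0.9
x=70: ŷ = -0.7 + 0.7·70 = 48.3; r = 50.5 − 48.3 = 2.2
x=72: ŷ = -0.7 + 0.7·72 = 49.7; r = 48.9 − 49.7 = -0.8
x=88: ŷ = -0.7 + 0.7·88 = 60.9; r = 60.3 − 60.9 = -0.6

1.6, -2.1, 1.7, -1.1, -0.9, 2.2, -0.8, -0.6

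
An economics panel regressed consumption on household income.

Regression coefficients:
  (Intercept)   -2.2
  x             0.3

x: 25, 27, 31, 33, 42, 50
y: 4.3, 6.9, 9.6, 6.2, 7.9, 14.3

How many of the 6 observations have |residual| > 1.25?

x=25: ŷ = -2.2 + 0.3·25 = 5.3; r = 4.3 − 5.3 = -1
x=27: ŷ = -2.2 + 0.3·27 = 5.9; r = 6.9 − 5.9 = 1
x=31: ŷ = -2.2 + 0.3·31 = 7.1; r = 9.6 − 7.1 = 2.5
x=33: ŷ = -2.2 + 0.3·33 = 7.7; r = 6.2 − 7.7 = -1.5
x=42: ŷ = -2.2 + 0.3·42 = 10.4; r = 7.9 − 10.4 = -2.5
x=50: ŷ = -2.2 + 0.3·50 = 12.8; r = 14.3 − 12.8 = 1.5
|r| > 1.25: x=31 (|r|=2.5), x=33 (|r|=1.5), x=42 (|r|=2.5), x=50 (|r|=1.5) → 4

4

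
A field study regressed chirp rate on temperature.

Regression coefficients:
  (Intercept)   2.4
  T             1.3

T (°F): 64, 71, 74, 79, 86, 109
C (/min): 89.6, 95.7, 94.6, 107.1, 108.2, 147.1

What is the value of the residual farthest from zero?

T=64: Ĉ = 2.4 + 1.3·64 = 85.6; r = 89.6 − 85.6 = 4
T=71: Ĉ = 2.4 + 1.3·71 = 94.7; r = 95.7 − 94.7 = 1
T=74: Ĉ = 2.4 + 1.3·74 = 98.6; r = 94.6 − 98.6 = -4
T=79: Ĉ = 2.4 + 1.3·79 = 105.1; r = 107.1 − 105.1 = 2
T=86: Ĉ = 2.4 + 1.3·86 = 114.2; r = 108.2 − 114.2 = -6
T=109: Ĉ = 2.4 + 1.3·109 = 144.1; r = 147.1 − 144.1 = 3
Largest |r| is 6 at T = 86, residual -6.

r = -6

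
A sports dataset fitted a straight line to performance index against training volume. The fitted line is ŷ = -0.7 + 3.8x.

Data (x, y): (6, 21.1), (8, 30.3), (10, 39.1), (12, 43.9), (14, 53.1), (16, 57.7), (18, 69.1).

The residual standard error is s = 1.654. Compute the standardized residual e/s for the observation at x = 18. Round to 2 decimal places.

0.85

ŷ = -0.7 + 3.8·18 = 67.7
e = 69.1 − 67.7 = 1.4
e/s = 1.4 / 1.654 = 0.85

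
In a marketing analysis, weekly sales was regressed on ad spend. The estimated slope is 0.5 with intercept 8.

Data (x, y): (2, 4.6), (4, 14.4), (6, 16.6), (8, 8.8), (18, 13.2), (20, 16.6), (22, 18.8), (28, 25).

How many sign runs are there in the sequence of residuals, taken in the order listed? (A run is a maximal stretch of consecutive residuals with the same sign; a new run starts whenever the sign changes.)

x=2: ŷ = 8 + 0.5·2 = 9; e = 4.6 − 9 = -4.4
x=4: ŷ = 8 + 0.5·4 = 10; e = 14.4 − 10 = 4.4
x=6: ŷ = 8 + 0.5·6 = 11; e = 16.6 − 11 = 5.6
x=8: ŷ = 8 + 0.5·8 = 12; e = 8.8 − 12 = -3.2
x=18: ŷ = 8 + 0.5·18 = 17; e = 13.2 − 17 = -3.8
x=20: ŷ = 8 + 0.5·20 = 18; e = 16.6 − 18 = -1.4
x=22: ŷ = 8 + 0.5·22 = 19; e = 18.8 − 19 = -0.2
x=28: ŷ = 8 + 0.5·28 = 22; e = 25 − 22 = 3
Signs: − + + − − − − +
Runs: −×1, +×2, −×4, +×1 → 4

4 runs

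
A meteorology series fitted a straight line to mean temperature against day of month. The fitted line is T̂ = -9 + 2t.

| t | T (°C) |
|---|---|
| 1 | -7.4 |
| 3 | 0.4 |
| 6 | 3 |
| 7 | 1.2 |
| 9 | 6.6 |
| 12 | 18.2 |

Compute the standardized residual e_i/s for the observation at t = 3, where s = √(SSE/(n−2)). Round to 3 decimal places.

1.047

t=1: T̂ = -9 + 2·1 = -7; e = -7.4 − (-7) = -0.4
t=3: T̂ = -9 + 2·3 = -3; e = 0.4 − (-3) = 3.4
t=6: T̂ = -9 + 2·6 = 3; e = 3 − 3 = 0
t=7: T̂ = -9 + 2·7 = 5; e = 1.2 − 5 = -3.8
t=9: T̂ = -9 + 2·9 = 9; e = 6.6 − 9 = -2.4
t=12: T̂ = -9 + 2·12 = 15; e = 18.2 − 15 = 3.2
SSE = 0.16 + 11.56 + 0 + 14.44 + 5.76 + 10.24 = 42.16
s = √(42.16/4) = 3.24654
e/s = 3.4 / 3.24654 = 1.047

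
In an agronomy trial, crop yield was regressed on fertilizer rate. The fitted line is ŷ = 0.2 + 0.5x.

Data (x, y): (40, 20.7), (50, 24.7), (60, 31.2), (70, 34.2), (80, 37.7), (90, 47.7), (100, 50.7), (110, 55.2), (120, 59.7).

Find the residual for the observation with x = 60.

r = 1

ŷ = 0.2 + 0.5·60 = 30.2
r = 31.2 − 30.2 = 1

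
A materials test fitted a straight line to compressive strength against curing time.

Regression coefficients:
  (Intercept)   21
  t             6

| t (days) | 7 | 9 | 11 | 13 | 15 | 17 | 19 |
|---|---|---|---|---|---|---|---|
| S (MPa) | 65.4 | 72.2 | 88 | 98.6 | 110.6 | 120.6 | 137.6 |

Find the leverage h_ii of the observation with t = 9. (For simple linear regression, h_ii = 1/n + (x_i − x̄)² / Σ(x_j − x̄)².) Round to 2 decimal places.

t̄ = (7 + 9 + 11 + 13 + 15 + 17 + 19)/7 = 13
Σ(t − t̄)² = 36 + 16 + 4 + 0 + 4 + 16 + 36 = 112
h = 1/7 + (-4)²/112 = 0.142857 + 0.142857 = 0.29

h = 0.29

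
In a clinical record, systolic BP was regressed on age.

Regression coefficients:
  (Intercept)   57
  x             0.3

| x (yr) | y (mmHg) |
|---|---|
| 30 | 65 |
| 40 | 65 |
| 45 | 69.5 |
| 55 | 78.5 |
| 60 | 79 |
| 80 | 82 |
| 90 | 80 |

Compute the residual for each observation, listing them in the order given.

-1, -4, -1, 5, 4, 1, -4

x=30: ŷ = 57 + 0.3·30 = 66; r = 65 − 66 = -1
x=40: ŷ = 57 + 0.3·40 = 69; r = 65 − 69 = -4
x=45: ŷ = 57 + 0.3·45 = 70.5; r = 69.5 − 70.5 = -1
x=55: ŷ = 57 + 0.3·55 = 73.5; r = 78.5 − 73.5 = 5
x=60: ŷ = 57 + 0.3·60 = 75; r = 79 − 75 = 4
x=80: ŷ = 57 + 0.3·80 = 81; r = 82 − 81 = 1
x=90: ŷ = 57 + 0.3·90 = 84; r = 80 − 84 = -4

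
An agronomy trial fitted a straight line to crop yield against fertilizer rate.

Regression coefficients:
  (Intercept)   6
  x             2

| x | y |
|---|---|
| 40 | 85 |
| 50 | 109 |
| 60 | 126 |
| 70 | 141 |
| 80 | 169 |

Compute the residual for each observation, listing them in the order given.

-1, 3, 0, -5, 3

x=40: ŷ = 6 + 2·40 = 86; r = 85 − 86 = -1
x=50: ŷ = 6 + 2·50 = 106; r = 109 − 106 = 3
x=60: ŷ = 6 + 2·60 = 126; r = 126 − 126 = 0
x=70: ŷ = 6 + 2·70 = 146; r = 141 − 146 = -5
x=80: ŷ = 6 + 2·80 = 166; r = 169 − 166 = 3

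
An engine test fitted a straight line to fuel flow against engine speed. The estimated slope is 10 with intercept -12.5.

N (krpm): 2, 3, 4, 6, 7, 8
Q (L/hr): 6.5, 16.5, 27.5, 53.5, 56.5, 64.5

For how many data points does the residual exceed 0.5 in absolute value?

5

N=2: ŷ = -12.5 + 10·2 = 7.5; e = 6.5 − 7.5 = -1
N=3: ŷ = -12.5 + 10·3 = 17.5; e = 16.5 − 17.5 = -1
N=4: ŷ = -12.5 + 10·4 = 27.5; e = 27.5 − 27.5 = 0
N=6: ŷ = -12.5 + 10·6 = 47.5; e = 53.5 − 47.5 = 6
N=7: ŷ = -12.5 + 10·7 = 57.5; e = 56.5 − 57.5 = -1
N=8: ŷ = -12.5 + 10·8 = 67.5; e = 64.5 − 67.5 = -3
|e| > 0.5: N=2 (|e|=1), N=3 (|e|=1), N=6 (|e|=6), N=7 (|e|=1), N=8 (|e|=3) → 5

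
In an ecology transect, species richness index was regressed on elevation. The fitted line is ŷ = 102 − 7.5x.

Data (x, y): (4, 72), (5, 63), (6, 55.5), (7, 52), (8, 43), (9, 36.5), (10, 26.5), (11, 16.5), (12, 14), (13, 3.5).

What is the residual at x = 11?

e = -3

ŷ = 102 − 7.5·11 = 19.5
e = 16.5 − 19.5 = -3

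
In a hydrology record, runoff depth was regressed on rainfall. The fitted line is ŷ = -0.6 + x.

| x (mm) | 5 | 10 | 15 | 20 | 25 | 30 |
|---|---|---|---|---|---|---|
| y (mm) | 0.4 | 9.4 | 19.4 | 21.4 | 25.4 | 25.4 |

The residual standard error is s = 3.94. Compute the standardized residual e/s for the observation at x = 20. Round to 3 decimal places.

0.508

ŷ = -0.6 + 20 = 19.4
e = 21.4 − 19.4 = 2
e/s = 2 / 3.94 = 0.508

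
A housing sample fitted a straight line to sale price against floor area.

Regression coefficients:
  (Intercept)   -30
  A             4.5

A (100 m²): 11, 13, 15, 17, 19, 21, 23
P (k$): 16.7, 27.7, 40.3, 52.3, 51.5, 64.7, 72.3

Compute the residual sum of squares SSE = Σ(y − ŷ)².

A=11: P̂ = -30 + 4.5·11 = 19.5; e = 16.7 − 19.5 = -2.8
A=13: P̂ = -30 + 4.5·13 = 28.5; e = 27.7 − 28.5 = -0.8
A=15: P̂ = -30 + 4.5·15 = 37.5; e = 40.3 − 37.5 = 2.8
A=17: P̂ = -30 + 4.5·17 = 46.5; e = 52.3 − 46.5 = 5.8
A=19: P̂ = -30 + 4.5·19 = 55.5; e = 51.5 − 55.5 = -4
A=21: P̂ = -30 + 4.5·21 = 64.5; e = 64.7 − 64.5 = 0.2
A=23: P̂ = -30 + 4.5·23 = 73.5; e = 72.3 − 73.5 = -1.2
SSE = 7.84 + 0.64 + 7.84 + 33.64 + 16 + 0.04 + 1.44 = 67.44

SSE = 67.44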